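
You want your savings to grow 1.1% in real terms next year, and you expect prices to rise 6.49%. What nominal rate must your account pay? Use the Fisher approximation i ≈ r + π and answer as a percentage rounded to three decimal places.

i ≈ r + π = 1.1% + 6.49% = 7.590%.

7.590%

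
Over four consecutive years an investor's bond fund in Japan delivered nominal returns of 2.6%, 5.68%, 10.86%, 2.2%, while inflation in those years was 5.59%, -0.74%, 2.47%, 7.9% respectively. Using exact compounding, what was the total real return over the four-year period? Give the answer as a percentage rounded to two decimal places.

Compound the nominal returns: 1.0260 × 1.0568 × 1.1086 × 1.0220 = 1.228474.
Compound inflation: 1.0559 × 0.9926 × 1.0247 × 1.0790 = 1.158818.
Deflate: 1.228474 / 1.158818 = 1.060109.
Total real return = 1.060109 − 1 → 6.01%.

6.01%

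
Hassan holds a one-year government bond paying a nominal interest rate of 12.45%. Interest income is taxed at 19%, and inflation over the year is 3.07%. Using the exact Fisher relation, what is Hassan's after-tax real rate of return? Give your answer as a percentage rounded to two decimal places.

6.81%

After-tax nominal return = 12.45% × (1 − 0.19) = 10.0845%.
1 + r = 1.100845 / 1.03070 = 1.068056
After-tax real rate = 1.068056 − 1 → 6.81%.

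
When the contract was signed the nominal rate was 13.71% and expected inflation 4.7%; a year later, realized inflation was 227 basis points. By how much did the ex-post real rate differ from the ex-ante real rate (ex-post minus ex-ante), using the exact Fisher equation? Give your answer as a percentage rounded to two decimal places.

Ex-ante: (1 + 0.1371)/(1 + 0.0470) − 1 = 8.6055%
Ex-post: (1 + 0.1371)/(1 + 0.0227) − 1 = 11.1861%
Difference (ex-post − ex-ante) = 2.5805% → 2.58%.

2.58%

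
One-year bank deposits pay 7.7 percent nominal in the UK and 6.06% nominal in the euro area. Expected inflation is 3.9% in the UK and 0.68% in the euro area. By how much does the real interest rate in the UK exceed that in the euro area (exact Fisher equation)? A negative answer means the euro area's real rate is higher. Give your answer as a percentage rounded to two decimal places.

-1.69%

The UK: (1 + 0.0770)/(1 + 0.0390) − 1 = 3.6574%
The euro area: (1 + 0.0606)/(1 + 0.0068) − 1 = 5.3437%
Differential = 3.6574% − 5.3437% = -1.6863% → -1.69%.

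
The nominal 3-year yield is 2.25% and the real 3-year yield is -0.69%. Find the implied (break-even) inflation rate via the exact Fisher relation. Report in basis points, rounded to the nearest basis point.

296 basis points

(1 + π) = (1 + i)/(1 + r) = 1.02250 / 0.99310 = 1.029604
Break-even inflation = 1.029604 − 1 → 296 basis points.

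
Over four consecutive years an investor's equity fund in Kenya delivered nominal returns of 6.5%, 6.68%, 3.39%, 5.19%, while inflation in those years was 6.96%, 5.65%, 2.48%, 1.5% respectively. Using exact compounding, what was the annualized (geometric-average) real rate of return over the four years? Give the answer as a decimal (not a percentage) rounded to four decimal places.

Nominal growth factor = 1.0650 × 1.0668 × 1.0339 × 1.0519 = 1.23562192
Price-level growth factor = 1.0696 × 1.0565 × 1.0248 × 1.0150 = 1.17542806
Real growth factor = 1.23562192 / 1.17542806 = 1.05121016
Annualized real rate = 1.05121016^(1/4) − 1 = 1.2564% → 0.0126.

0.0126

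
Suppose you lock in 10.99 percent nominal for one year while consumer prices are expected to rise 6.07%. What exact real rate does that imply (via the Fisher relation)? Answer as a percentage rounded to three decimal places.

4.638%

By the Fisher relation, 1 + r = (1 + i)/(1 + π).
1 + r = 1.10990 / 1.06070 = 1.046384
r = 1.046384 − 1 = 4.6384%, i.e. 4.638%.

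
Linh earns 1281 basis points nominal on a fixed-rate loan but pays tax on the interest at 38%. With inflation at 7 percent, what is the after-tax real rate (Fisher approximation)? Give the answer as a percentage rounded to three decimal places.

After-tax nominal return = 12.81% × (1 − 0.38) = 7.9422%.
r ≈ 7.9422% − 7% → 0.942%.

0.942%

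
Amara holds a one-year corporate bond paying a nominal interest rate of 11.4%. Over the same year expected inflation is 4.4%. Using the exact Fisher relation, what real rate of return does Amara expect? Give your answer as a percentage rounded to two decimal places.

6.70%

1 + r = 1.11400 / 1.04400 = 1.0670498
r = 1.0670498 − 1 = 6.70498%, i.e. 6.70%.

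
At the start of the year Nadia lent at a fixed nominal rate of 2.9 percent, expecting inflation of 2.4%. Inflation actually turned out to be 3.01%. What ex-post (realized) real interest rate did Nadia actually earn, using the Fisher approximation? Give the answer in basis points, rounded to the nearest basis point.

-11 basis points

Ex-post: 2.9% − 3.01% = -0.110%
So the realized real rate is -11 basis points.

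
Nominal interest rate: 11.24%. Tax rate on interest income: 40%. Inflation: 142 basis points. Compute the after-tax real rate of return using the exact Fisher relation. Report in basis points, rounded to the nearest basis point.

After-tax nominal return = 11.24% × (1 − 0.4) = 6.7440%.
1 + r = 1.06744 / 1.01420 = 1.052495
After-tax real rate = 1.052495 − 1 → 525 basis points.

525 basis points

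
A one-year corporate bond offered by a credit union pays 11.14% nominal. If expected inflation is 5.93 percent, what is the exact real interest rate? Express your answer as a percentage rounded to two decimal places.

4.92%

By the Fisher identity, 1 + r = (1 + i)/(1 + π).
1 + r = 1.11140 / 1.05930 = 1.049183
r = 1.049183 − 1 = 4.9183%, i.e. 4.92%.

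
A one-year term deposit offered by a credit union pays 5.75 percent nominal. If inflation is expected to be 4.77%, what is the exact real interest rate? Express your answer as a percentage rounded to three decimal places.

0.935%

1 + r = 1.05750 / 1.04770 = 1.009354
r = 1.009354 − 1 = 0.9354%, i.e. 0.935%.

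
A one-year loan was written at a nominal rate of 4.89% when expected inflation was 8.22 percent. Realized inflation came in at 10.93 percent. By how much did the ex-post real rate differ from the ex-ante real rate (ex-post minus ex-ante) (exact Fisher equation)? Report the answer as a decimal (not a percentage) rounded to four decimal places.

Ex-ante: (1 + 0.0489)/(1 + 0.0822) − 1 = -3.0771%
Ex-post: (1 + 0.0489)/(1 + 0.1093) − 1 = -5.4449%
Difference (ex-post − ex-ante) = -2.3678% → -0.0237.

-0.0237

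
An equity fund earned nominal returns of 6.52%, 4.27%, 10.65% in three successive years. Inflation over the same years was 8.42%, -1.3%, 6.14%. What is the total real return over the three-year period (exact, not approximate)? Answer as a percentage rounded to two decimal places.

8.20%

Compound the nominal returns: 1.0652 × 1.0427 × 1.1065 = 1.228972.
Compound inflation: 1.0842 × 0.9870 × 1.0614 = 1.135810.
Deflate: 1.228972 / 1.135810 = 1.082023.
Total real return = 1.082023 − 1 → 8.20%.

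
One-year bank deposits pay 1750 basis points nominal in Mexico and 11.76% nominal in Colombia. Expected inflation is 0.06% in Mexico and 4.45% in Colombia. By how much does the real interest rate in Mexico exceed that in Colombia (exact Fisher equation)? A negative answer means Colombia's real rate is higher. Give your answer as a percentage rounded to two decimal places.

10.43%

Mexico: (1 + 0.1750)/(1 + 0.0006) − 1 = 17.4295%
Colombia: (1 + 0.1176)/(1 + 0.0445) − 1 = 6.9986%
Differential = 17.4295% − 6.9986% = 10.4310% → 10.43%.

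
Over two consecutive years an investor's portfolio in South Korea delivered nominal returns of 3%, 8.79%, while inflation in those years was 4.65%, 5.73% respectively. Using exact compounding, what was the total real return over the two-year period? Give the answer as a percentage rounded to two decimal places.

Compound the nominal returns: 1.0300 × 1.0879 = 1.120537.
Compound inflation: 1.0465 × 1.0573 = 1.106464.
Deflate: 1.120537 / 1.106464 = 1.012718.
Total real return = 1.012718 − 1 → 1.27%.

1.27%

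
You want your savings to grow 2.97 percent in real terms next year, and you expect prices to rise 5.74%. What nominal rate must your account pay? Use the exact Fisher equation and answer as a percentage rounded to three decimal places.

8.880%

(1 + i) = (1 + r)(1 + π) = 1.02970 × 1.05740 = 1.08880478
i = 1.08880478 − 1, so the required nominal rate is 8.880%.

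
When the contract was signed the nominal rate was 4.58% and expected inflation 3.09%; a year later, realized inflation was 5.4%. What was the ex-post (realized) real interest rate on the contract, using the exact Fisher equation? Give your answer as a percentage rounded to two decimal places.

-0.78%

Ex-post: (1 + 0.0458)/(1 + 0.0540) − 1 = -0.7780%
So the realized real rate is -0.78%.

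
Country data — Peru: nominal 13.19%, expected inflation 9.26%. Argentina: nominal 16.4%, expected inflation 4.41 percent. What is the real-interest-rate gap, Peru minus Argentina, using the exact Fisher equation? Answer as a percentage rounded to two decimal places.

Peru: (1 + 0.1319)/(1 + 0.0926) − 1 = 3.5969%
Argentina: (1 + 0.1640)/(1 + 0.0441) − 1 = 11.4836%
Differential = 3.5969% − 11.4836% = -7.8866% → -7.89%.

-7.89%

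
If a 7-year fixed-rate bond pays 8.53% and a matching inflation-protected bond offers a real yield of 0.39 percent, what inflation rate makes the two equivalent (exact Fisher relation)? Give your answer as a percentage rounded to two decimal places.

(1 + π) = (1 + i)/(1 + r) = 1.08530 / 1.00390 = 1.081084
Break-even inflation = 1.081084 − 1 → 8.11%.

8.11%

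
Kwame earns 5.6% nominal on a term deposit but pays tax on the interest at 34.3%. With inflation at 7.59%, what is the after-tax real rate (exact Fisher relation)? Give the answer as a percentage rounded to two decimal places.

-3.63%

After-tax nominal return = 5.6% × (1 − 0.343) = 3.6792%.
1 + r = 1.036792 / 1.07590 = 0.963651
After-tax real rate = 0.963651 − 1 → -3.63%.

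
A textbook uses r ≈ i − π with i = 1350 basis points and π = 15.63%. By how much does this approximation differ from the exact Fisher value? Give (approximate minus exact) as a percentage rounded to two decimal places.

-0.29%

Approximate: r ≈ 13.500% − 15.630% = -2.1300%
Exact: (1 + 0.1350)/(1 + 0.1563) − 1 = -1.8421%
Error = -2.1300% − (-1.8421%) = -0.2879% → -0.29%.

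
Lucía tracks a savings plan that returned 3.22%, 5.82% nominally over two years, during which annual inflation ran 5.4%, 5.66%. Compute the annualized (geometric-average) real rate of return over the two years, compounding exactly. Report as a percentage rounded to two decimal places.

Compound the nominal returns: 1.0322 × 1.0582 = 1.09227404.
Compound inflation: 1.0540 × 1.0566 = 1.11365640.
Deflate: 1.09227404 / 1.11365640 = 0.98079986.
Annualized real rate = 0.98079986^(1/2) − 1 = -0.9647% → -0.96%.

-0.96%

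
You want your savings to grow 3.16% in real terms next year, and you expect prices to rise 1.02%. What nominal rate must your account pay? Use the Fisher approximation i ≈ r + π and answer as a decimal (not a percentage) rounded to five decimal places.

0.04180

i ≈ r + π = 3.16% + 1.02% = 0.04180.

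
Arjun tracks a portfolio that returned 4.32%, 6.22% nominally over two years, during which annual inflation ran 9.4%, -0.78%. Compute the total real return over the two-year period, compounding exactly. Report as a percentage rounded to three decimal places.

2.084%

Compound the nominal returns: 1.0432 × 1.0622 = 1.108087.
Compound inflation: 1.0940 × 0.9922 = 1.085467.
Deflate: 1.108087 / 1.085467 = 1.020839.
Total real return = 1.020839 − 1 → 2.084%.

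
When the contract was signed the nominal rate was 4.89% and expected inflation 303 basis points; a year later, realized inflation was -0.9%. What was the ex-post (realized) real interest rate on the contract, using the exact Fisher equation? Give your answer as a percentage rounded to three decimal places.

Ex-post: (1 + 0.0489)/(1 − 0.0090) − 1 = 5.8426%
So the realized real rate is 5.843%.

5.843%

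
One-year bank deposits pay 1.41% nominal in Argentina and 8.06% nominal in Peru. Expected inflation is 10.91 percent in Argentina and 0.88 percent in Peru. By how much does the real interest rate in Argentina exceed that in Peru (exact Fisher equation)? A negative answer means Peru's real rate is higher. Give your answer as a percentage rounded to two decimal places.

Argentina: (1 + 0.0141)/(1 + 0.1091) − 1 = -8.5655%
Peru: (1 + 0.0806)/(1 + 0.0088) − 1 = 7.1174%
Differential = -8.5655% − 7.1174% = -15.6829% → -15.68%.

-15.68%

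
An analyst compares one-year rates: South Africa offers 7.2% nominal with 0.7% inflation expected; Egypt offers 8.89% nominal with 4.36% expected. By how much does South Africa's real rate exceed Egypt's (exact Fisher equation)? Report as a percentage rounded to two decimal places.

2.11%

South Africa: (1 + 0.0720)/(1 + 0.0070) − 1 = 6.4548%
Egypt: (1 + 0.0889)/(1 + 0.0436) − 1 = 4.3407%
Differential = 6.4548% − 4.3407% = 2.1141% → 2.11%.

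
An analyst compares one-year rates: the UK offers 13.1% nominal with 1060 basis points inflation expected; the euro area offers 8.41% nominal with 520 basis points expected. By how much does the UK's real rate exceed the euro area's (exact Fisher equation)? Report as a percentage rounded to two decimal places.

The UK: (1 + 0.1310)/(1 + 0.1060) − 1 = 2.2604%
The euro area: (1 + 0.0841)/(1 + 0.0520) − 1 = 3.0513%
Differential = 2.2604% − 3.0513% = -0.7909% → -0.79%.

-0.79%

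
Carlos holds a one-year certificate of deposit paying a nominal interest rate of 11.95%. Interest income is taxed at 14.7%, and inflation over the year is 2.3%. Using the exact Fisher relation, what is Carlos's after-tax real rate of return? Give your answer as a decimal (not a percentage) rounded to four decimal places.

After-tax nominal return = 11.95% × (1 − 0.147) = 10.19335%.
1 + r = 1.1019335 / 1.02300 = 1.077159
After-tax real rate = 1.077159 − 1 → 0.0772.

0.0772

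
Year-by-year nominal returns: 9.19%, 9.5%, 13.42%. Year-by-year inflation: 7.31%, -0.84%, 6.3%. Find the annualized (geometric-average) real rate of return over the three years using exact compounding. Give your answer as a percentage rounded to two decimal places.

6.23%

Compound the nominal returns: 1.0919 × 1.0950 × 1.1342 = 1.35608411.
Compound inflation: 1.0731 × 0.9916 × 1.0630 = 1.13112338.
Deflate: 1.35608411 / 1.13112338 = 1.19888258.
Annualized real rate = 1.19888258^(1/3) − 1 = 6.2329% → 6.23%.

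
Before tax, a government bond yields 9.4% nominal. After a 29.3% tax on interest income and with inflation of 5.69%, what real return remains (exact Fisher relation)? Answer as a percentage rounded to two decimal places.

0.90%

After-tax nominal return = 9.4% × (1 − 0.293) = 6.6458%.
1 + r = 1.066458 / 1.05690 = 1.009043
After-tax real rate = 1.009043 − 1 → 0.90%.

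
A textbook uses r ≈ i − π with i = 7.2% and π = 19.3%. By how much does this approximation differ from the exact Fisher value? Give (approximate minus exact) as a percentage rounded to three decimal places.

Approximate: r ≈ 7.200% − 19.300% = -12.1000%
Exact: (1 + 0.0720)/(1 + 0.1930) − 1 = -10.142498%
Error = -12.1000% − (-10.142498%) = -1.957502% → -1.958%.

-1.958%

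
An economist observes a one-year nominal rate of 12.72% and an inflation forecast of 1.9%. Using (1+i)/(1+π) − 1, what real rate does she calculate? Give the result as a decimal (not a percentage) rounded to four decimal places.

0.1062

By the Fisher relation, 1 + r = (1 + i)/(1 + π).
1 + r = 1.12720 / 1.01900 = 1.106183
r = 1.106183 − 1 = 10.6183%, i.e. 0.1062.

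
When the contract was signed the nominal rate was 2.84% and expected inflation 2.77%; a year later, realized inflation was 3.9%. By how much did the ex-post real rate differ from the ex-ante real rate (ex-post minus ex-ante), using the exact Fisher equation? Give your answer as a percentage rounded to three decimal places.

Ex-ante: (1 + 0.0284)/(1 + 0.0277) − 1 = 0.0681%
Ex-post: (1 + 0.0284)/(1 + 0.0390) − 1 = -1.0202%
Difference (ex-post − ex-ante) = -1.0883% → -1.088%.

-1.088%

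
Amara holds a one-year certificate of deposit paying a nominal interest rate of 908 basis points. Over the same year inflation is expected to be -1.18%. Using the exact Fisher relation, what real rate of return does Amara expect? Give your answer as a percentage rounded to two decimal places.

10.38%

By the Fisher relation, 1 + r = (1 + i)/(1 + π).
1 + r = 1.09080 / 0.98820 = 1.103825
r = 1.103825 − 1 = 10.3825%, i.e. 10.38%.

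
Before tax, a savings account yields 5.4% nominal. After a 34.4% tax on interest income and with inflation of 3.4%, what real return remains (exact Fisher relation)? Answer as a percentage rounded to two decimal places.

After-tax nominal return = 5.4% × (1 − 0.344) = 3.5424%.
1 + r = 1.035424 / 1.03400 = 1.001377
After-tax real rate = 1.001377 − 1 → 0.14%.

0.14%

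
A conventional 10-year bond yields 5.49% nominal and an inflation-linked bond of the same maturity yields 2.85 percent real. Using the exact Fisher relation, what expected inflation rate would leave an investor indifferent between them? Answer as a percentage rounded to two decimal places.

(1 + π) = (1 + i)/(1 + r) = 1.05490 / 1.02850 = 1.025668
Break-even inflation = 1.025668 − 1 → 2.57%.

2.57%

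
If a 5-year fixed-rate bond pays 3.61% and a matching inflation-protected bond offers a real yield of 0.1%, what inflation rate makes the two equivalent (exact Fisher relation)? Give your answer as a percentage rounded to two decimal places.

3.51%

(1 + π) = (1 + i)/(1 + r) = 1.03610 / 1.00100 = 1.035065
Break-even inflation = 1.035065 − 1 → 3.51%.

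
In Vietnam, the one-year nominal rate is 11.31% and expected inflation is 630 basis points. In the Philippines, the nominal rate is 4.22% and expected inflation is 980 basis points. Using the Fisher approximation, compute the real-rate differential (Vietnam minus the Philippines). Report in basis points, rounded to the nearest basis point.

Vietnam: 11.31% − 6.3% = 5.010%
The Philippines: 4.22% − 9.8% = -5.580%
Differential = 10.590% → 1059 basis points.

1059 basis points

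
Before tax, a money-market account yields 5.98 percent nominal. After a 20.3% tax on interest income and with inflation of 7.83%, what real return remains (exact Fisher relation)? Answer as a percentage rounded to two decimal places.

-2.84%

After-tax nominal return = 5.98% × (1 − 0.203) = 4.76606%.
1 + r = 1.0476606 / 1.07830 = 0.971585
After-tax real rate = 0.971585 − 1 → -2.84%.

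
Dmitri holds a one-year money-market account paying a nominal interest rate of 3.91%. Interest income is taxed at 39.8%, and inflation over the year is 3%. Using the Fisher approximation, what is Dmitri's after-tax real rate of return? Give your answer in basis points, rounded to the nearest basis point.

After-tax nominal return = 3.91% × (1 − 0.398) = 2.35382%.
r ≈ 2.35382% − 3% → -65 basis points.

-65 basis points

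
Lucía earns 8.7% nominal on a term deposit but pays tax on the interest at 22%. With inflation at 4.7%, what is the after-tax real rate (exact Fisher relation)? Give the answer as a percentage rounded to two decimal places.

After-tax nominal return = 8.7% × (1 − 0.22) = 6.7860%.
1 + r = 1.06786 / 1.04700 = 1.019924
After-tax real rate = 1.019924 − 1 → 1.99%.

1.99%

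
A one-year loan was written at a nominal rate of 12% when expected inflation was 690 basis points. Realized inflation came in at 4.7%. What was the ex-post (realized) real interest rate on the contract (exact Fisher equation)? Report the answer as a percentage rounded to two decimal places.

6.97%

Ex-post: (1 + 0.1200)/(1 + 0.0470) − 1 = 6.9723%
So the realized real rate is 6.97%.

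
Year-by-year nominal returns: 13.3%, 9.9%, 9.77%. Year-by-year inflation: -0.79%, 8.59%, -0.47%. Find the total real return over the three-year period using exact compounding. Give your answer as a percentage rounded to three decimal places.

27.471%

Nominal growth factor = 1.1330 × 1.0990 × 1.0977 = 1.366820
Price-level growth factor = 0.9921 × 1.0859 × 0.9953 = 1.072258
Real growth factor = 1.366820 / 1.072258 = 1.274712
Total real return = 1.274712 − 1 → 27.471%.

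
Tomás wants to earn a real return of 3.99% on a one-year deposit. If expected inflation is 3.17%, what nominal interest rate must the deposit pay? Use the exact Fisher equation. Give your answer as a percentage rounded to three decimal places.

7.286%

(1 + i) = (1 + r)(1 + π) = 1.03990 × 1.03170 = 1.07286483
i = 1.07286483 − 1, so the required nominal rate is 7.286%.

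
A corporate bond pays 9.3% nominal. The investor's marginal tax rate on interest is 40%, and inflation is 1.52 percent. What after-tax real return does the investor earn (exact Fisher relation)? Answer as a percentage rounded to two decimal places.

4.00%

After-tax nominal return = 9.3% × (1 − 0.4) = 5.5800%.
1 + r = 1.05580 / 1.01520 = 1.039992
After-tax real rate = 1.039992 − 1 → 4.00%.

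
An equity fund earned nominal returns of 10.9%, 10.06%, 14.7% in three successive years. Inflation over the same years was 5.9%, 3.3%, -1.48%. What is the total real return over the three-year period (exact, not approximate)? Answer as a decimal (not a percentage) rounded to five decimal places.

Nominal growth factor = 1.1090 × 1.1006 × 1.1470 = 1.399989
Price-level growth factor = 1.0590 × 1.0330 × 0.9852 = 1.077757
Real growth factor = 1.399989 / 1.077757 = 1.298984
Total real return = 1.298984 − 1 → 0.29898.

0.29898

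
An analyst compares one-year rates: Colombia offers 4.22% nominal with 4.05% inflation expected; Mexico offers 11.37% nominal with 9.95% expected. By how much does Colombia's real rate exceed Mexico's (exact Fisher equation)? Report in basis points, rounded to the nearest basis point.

-113 basis points

Colombia: (1 + 0.0422)/(1 + 0.0405) − 1 = 0.1634%
Mexico: (1 + 0.1137)/(1 + 0.0995) − 1 = 1.2915%
Differential = 0.1634% − 1.2915% = -1.1281% → -113 basis points.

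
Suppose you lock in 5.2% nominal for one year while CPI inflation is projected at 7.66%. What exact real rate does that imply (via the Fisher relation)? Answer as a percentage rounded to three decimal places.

1 + r = 1.05200 / 1.07660 = 0.977150
r = 0.977150 − 1 = -2.2850%, i.e. -2.285%.

-2.285%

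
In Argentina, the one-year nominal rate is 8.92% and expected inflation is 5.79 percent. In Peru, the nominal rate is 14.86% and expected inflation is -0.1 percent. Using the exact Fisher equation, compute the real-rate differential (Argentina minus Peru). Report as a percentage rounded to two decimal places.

Argentina: (1 + 0.0892)/(1 + 0.0579) − 1 = 2.9587%
Peru: (1 + 0.1486)/(1 − 0.0010) − 1 = 14.9750%
Differential = 2.9587% − 14.9750% = -12.0163% → -12.02%.

-12.02%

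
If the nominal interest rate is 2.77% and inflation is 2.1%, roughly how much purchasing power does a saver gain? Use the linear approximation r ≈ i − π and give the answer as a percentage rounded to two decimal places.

0.67%

r ≈ i − π = 2.77% − 2.1% = 0.67%.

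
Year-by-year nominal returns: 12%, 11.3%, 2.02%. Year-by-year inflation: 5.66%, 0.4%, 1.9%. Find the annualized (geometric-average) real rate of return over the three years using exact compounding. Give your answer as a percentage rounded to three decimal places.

Nominal growth factor = 1.1200 × 1.1130 × 1.0202 = 1.27174051
Price-level growth factor = 1.0566 × 1.0040 × 1.0190 = 1.08098210
Real growth factor = 1.27174051 / 1.08098210 = 1.17646769
Annualized real rate = 1.17646769^(1/3) − 1 = 5.5666% → 5.567%.

5.567%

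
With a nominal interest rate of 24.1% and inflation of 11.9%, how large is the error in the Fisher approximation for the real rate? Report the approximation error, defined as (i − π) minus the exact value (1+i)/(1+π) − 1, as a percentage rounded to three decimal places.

1.297%

Approximate: r ≈ 24.100% − 11.900% = 12.2000%
Exact: (1 + 0.2410)/(1 + 0.1190) − 1 = 10.9026%
Error = 12.2000% − 10.9026% = 1.2974% → 1.297%.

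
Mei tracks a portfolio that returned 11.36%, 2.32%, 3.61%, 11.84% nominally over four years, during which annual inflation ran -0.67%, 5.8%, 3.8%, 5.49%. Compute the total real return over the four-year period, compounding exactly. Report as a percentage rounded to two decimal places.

Nominal growth factor = 1.1136 × 1.0232 × 1.0361 × 1.1184 = 1.320349
Price-level growth factor = 0.9933 × 1.0580 × 1.0380 × 1.0549 = 1.150733
Real growth factor = 1.320349 / 1.150733 = 1.147397
Total real return = 1.147397 − 1 → 14.74%.

14.74%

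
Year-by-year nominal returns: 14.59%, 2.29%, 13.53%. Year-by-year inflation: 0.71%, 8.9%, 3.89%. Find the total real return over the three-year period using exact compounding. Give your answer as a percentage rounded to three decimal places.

Compound the nominal returns: 1.1459 × 1.0229 × 1.1353 = 1.330732.
Compound inflation: 1.0071 × 1.0890 × 1.0389 = 1.139395.
Deflate: 1.330732 / 1.139395 = 1.167929.
Total real return = 1.167929 − 1 → 16.793%.

16.793%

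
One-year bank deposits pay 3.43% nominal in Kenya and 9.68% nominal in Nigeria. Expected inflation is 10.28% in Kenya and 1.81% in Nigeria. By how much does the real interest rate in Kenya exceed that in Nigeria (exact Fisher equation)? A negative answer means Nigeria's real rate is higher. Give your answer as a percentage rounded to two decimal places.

Kenya: (1 + 0.0343)/(1 + 0.1028) − 1 = -6.2115%
Nigeria: (1 + 0.0968)/(1 + 0.0181) − 1 = 7.7301%
Differential = -6.2115% − 7.7301% = -13.9415% → -13.94%.

-13.94%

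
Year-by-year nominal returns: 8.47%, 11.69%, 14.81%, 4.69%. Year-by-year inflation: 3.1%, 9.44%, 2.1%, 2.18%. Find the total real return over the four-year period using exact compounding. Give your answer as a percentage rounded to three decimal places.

Nominal growth factor = 1.0847 × 1.1169 × 1.1481 × 1.0469 = 1.456159
Price-level growth factor = 1.0310 × 1.0944 × 1.0210 × 1.0218 = 1.177135
Real growth factor = 1.456159 / 1.177135 = 1.237036
Total real return = 1.237036 − 1 → 23.704%.

23.704%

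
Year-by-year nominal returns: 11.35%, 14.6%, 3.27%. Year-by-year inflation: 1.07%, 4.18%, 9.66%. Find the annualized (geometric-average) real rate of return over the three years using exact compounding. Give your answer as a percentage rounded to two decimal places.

4.50%

Compound the nominal returns: 1.1135 × 1.1460 × 1.0327 = 1.31779852.
Compound inflation: 1.0107 × 1.0418 × 1.0966 = 1.15466197.
Deflate: 1.31779852 / 1.15466197 = 1.14128512.
Annualized real rate = 1.14128512^(1/3) − 1 = 4.5036% → 4.50%.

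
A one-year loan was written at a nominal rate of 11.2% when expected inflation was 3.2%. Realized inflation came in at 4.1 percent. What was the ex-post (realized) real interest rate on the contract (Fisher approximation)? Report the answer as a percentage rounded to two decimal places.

7.10%

Ex-post: 11.2% − 4.1% = 7.100%
So the realized real rate is 7.10%.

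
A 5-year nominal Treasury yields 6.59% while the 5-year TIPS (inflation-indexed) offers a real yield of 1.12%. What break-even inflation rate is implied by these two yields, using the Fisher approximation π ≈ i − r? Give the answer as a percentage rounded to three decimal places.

5.470%

π ≈ i − r = 6.59% − 1.12% → 5.470%.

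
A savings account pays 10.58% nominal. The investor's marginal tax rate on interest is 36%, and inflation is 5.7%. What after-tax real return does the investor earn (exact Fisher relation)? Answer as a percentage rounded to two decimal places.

1.01%

After-tax nominal return = 10.58% × (1 − 0.36) = 6.7712%.
1 + r = 1.067712 / 1.05700 = 1.010134
After-tax real rate = 1.010134 − 1 → 1.01%.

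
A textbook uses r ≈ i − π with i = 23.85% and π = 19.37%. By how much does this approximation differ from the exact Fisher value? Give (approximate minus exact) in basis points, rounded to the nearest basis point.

73 basis points

Approximate: r ≈ 23.850% − 19.370% = 4.4800%
Exact: (1 + 0.2385)/(1 + 0.1937) − 1 = 3.7530%
Error = 4.4800% − 3.7530% = 0.7270% → 73 basis points.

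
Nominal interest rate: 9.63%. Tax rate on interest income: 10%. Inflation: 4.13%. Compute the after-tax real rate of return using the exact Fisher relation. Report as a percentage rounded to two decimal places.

After-tax nominal return = 9.63% × (1 − 0.1) = 8.6670%.
1 + r = 1.08667 / 1.04130 = 1.043571
After-tax real rate = 1.043571 − 1 → 4.36%.

4.36%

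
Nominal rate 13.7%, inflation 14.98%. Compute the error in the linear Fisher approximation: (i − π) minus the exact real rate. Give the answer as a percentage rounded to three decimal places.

-0.167%

Approximate: r ≈ 13.700% − 14.980% = -1.2800%
Exact: (1 + 0.1370)/(1 + 0.1498) − 1 = -1.1132%
Error = -1.2800% − (-1.1132%) = -0.1668% → -0.167%.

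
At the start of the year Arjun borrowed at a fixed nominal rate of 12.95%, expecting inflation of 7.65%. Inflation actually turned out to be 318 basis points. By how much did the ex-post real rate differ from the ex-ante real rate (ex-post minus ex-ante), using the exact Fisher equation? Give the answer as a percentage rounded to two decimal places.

Ex-ante: (1 + 0.1295)/(1 + 0.0765) − 1 = 4.9234%
Ex-post: (1 + 0.1295)/(1 + 0.0318) − 1 = 9.4689%
Difference (ex-post − ex-ante) = 4.5455% → 4.55%.

4.55%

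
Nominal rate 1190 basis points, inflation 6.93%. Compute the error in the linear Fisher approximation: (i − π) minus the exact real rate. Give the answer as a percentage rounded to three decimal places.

0.322%

Approximate: r ≈ 11.900% − 6.930% = 4.9700%
Exact: (1 + 0.1190)/(1 + 0.0693) − 1 = 4.6479%
Error = 4.9700% − 4.6479% = 0.3221% → 0.322%.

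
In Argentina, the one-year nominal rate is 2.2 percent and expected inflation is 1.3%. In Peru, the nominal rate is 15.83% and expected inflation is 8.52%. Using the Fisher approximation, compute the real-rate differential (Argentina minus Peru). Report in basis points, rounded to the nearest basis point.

-641 basis points

Argentina: 2.2% − 1.3% = 0.900%
Peru: 15.83% − 8.52% = 7.310%
Differential = -6.410% → -641 basis points.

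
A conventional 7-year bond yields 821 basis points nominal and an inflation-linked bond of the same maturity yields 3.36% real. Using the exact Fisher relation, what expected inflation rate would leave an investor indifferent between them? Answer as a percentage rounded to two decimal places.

4.69%

(1 + π) = (1 + i)/(1 + r) = 1.08210 / 1.03360 = 1.046923
Break-even inflation = 1.046923 − 1 → 4.69%.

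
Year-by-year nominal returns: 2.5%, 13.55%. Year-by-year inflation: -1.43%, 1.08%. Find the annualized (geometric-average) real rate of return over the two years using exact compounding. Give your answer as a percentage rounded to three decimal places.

8.081%

Nominal growth factor = 1.0250 × 1.1355 = 1.16388750
Price-level growth factor = 0.9857 × 1.0108 = 0.99634556
Real growth factor = 1.16388750 / 0.99634556 = 1.16815646
Annualized real rate = 1.16815646^(1/2) − 1 = 8.0813% → 8.081%.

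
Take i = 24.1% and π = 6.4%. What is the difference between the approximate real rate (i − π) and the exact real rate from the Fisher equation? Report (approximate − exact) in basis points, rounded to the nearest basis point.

106 basis points

Approximate: r ≈ 24.100% − 6.400% = 17.7000%
Exact: (1 + 0.2410)/(1 + 0.0640) − 1 = 16.6353%
Error = 17.7000% − 16.6353% = 1.0647% → 106 basis points.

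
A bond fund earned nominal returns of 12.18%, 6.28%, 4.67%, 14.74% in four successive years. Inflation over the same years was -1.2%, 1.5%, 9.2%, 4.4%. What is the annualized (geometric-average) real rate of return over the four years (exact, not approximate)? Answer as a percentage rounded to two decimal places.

5.79%

Nominal growth factor = 1.1218 × 1.0628 × 1.0467 × 1.1474 = 1.43187152
Price-level growth factor = 0.9880 × 1.0150 × 1.0920 × 1.0440 = 1.14326294
Real growth factor = 1.43187152 / 1.14326294 = 1.25244288
Annualized real rate = 1.25244288^(1/4) − 1 = 5.7887% → 5.79%.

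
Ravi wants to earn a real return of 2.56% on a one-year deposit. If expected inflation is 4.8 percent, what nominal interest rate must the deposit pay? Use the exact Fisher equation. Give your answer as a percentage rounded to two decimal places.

(1 + i) = (1 + r)(1 + π) = 1.02560 × 1.04800 = 1.0748288
i = 1.0748288 − 1, so the required nominal rate is 7.48%.

7.48%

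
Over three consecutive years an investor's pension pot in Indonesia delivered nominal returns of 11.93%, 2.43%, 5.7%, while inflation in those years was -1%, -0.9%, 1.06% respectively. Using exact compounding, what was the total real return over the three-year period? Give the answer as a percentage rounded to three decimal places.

Nominal growth factor = 1.1193 × 1.0243 × 1.0570 = 1.211849
Price-level growth factor = 0.9900 × 0.9910 × 1.0106 = 0.991490
Real growth factor = 1.211849 / 0.991490 = 1.222251
Total real return = 1.222251 − 1 → 22.225%.

22.225%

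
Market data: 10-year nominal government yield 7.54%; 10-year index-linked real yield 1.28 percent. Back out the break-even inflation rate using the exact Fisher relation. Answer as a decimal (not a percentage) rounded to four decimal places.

(1 + π) = (1 + i)/(1 + r) = 1.07540 / 1.01280 = 1.061809
Break-even inflation = 1.061809 − 1 → 0.0618.

0.0618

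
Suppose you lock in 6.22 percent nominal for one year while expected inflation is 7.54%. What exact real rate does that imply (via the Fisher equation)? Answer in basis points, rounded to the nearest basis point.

-123 basis points

By the Fisher equation, 1 + r = (1 + i)/(1 + π).
1 + r = 1.06220 / 1.07540 = 0.987725
r = 0.987725 − 1 = -1.2275%, i.e. -123 basis points.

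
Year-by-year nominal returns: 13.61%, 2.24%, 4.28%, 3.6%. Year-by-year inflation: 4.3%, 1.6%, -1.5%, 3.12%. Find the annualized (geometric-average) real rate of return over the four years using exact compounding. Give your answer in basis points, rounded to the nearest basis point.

391 basis points

Nominal growth factor = 1.1361 × 1.0224 × 1.0428 × 1.0360 = 1.25486839
Price-level growth factor = 1.0430 × 1.0160 × 0.9850 × 1.0312 = 1.07635901
Real growth factor = 1.25486839 / 1.07635901 = 1.16584557
Annualized real rate = 1.16584557^(1/4) − 1 = 3.9107% → 391 basis points.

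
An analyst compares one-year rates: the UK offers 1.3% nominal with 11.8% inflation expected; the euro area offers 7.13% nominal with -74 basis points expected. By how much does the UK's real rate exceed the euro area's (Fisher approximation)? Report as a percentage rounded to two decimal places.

-18.37%

The UK: 1.3% − 11.8% = -10.500%
The euro area: 7.13% − (-0.74%) = 7.870%
Differential = -18.370% → -18.37%.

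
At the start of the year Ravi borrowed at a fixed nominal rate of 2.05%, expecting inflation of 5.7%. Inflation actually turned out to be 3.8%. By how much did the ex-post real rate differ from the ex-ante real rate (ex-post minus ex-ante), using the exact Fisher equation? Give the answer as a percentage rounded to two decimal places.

1.77%

Ex-ante: (1 + 0.0205)/(1 + 0.0570) − 1 = -3.4532%
Ex-post: (1 + 0.0205)/(1 + 0.0380) − 1 = -1.6859%
Difference (ex-post − ex-ante) = 1.7672% → 1.77%.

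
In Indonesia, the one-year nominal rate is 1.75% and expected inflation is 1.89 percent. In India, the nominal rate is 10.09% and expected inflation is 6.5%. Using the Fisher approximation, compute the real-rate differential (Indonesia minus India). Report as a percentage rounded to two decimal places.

-3.73%

Indonesia: 1.75% − 1.89% = -0.140%
India: 10.09% − 6.5% = 3.590%
Differential = -3.730% → -3.73%.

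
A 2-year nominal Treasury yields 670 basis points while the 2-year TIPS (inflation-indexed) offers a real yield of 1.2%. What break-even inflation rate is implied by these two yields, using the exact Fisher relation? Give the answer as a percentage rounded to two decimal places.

5.43%

(1 + π) = (1 + i)/(1 + r) = 1.06700 / 1.01200 = 1.054348
Break-even inflation = 1.054348 − 1 → 5.43%.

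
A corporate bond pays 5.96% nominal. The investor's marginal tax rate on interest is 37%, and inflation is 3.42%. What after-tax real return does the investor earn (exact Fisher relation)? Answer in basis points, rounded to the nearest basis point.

32 basis points

After-tax nominal return = 5.96% × (1 − 0.37) = 3.7548%.
1 + r = 1.037548 / 1.03420 = 1.003237
After-tax real rate = 1.003237 − 1 → 32 basis points.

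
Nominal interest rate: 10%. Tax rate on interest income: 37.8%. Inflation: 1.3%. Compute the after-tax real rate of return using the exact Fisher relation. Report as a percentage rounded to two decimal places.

4.86%

After-tax nominal return = 10% × (1 − 0.378) = 6.2200%.
1 + r = 1.06220 / 1.01300 = 1.048569
After-tax real rate = 1.048569 − 1 → 4.86%.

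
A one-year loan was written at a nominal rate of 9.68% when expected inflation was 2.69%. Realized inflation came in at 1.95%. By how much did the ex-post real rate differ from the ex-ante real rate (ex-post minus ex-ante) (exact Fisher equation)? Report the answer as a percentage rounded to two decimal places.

Ex-ante: (1 + 0.0968)/(1 + 0.0269) − 1 = 6.8069%
Ex-post: (1 + 0.0968)/(1 + 0.0195) − 1 = 7.5821%
Difference (ex-post − ex-ante) = 0.7753% → 0.78%.

0.78%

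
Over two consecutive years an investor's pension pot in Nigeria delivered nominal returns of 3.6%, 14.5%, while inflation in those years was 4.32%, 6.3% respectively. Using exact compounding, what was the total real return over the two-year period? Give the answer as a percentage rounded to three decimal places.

6.971%

Nominal growth factor = 1.0360 × 1.1450 = 1.186220
Price-level growth factor = 1.0432 × 1.0630 = 1.108922
Real growth factor = 1.186220 / 1.108922 = 1.069706
Total real return = 1.069706 − 1 → 6.971%.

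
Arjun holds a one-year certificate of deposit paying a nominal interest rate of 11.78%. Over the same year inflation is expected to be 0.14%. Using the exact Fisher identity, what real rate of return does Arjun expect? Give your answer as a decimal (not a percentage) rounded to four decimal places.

1 + r = 1.11780 / 1.00140 = 1.116237
r = 1.116237 − 1 = 11.6237%, i.e. 0.1162.

0.1162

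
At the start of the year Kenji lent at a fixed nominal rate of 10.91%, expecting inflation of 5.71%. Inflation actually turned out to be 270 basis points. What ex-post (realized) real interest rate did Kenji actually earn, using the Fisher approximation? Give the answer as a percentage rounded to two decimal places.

8.21%

Ex-post: 10.91% − 2.7% = 8.210%
So the realized real rate is 8.21%.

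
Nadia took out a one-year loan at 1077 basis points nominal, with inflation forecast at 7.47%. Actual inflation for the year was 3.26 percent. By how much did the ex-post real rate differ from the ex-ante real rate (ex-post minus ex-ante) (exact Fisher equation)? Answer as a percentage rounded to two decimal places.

Ex-ante: (1 + 0.1077)/(1 + 0.0747) − 1 = 3.0706%
Ex-post: (1 + 0.1077)/(1 + 0.0326) − 1 = 7.2729%
Difference (ex-post − ex-ante) = 4.2023% → 4.20%.

4.20%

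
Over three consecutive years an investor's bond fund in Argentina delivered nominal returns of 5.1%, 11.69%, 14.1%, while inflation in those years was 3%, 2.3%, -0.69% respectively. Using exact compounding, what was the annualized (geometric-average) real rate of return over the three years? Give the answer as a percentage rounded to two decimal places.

8.58%

Compound the nominal returns: 1.0510 × 1.1169 × 1.1410 = 1.33937643.
Compound inflation: 1.0300 × 1.0230 × 0.9931 = 1.04641954.
Deflate: 1.33937643 / 1.04641954 = 1.27996122.
Annualized real rate = 1.27996122^(1/3) − 1 = 8.5756% → 8.58%.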